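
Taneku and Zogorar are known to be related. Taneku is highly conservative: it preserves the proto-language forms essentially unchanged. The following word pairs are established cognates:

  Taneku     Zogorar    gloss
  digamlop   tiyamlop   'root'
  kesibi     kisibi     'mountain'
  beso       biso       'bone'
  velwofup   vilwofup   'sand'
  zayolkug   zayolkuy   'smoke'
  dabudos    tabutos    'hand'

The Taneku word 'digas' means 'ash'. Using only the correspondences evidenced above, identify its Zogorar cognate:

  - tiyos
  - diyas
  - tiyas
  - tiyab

digamlop ~ tiyamlop — Taneku d corresponds to Zogorar t word-initially before a front vowel.
digamlop ~ tiyamlop — Taneku g corresponds to Zogorar y between vowels (before a back vowel).
Applying these to Taneku 'digas':
  digas → tigas   (d→t word-initially before a front vowel)
  tigas → tiyas   (g→y between vowels (before a back vowel))
So the Zogorar cognate is 'tiyas'.

tiyas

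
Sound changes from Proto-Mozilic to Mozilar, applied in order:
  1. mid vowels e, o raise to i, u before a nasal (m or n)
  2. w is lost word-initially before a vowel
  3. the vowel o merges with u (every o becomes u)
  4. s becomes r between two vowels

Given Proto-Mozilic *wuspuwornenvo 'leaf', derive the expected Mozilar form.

Mozilar: *wuspuwornenvo
  wuspuwornenvo → wuspuworninvo   [pre-nasal raising]
  wuspuworninvo → uspuworninvo   [glide loss]
  uspuworninvo → uspuwurninvu   [vowel merger]
  uspuwurninvu (rule 4 does not apply)
  giving Mozilar uspuwurninvu.

uspuwurninvu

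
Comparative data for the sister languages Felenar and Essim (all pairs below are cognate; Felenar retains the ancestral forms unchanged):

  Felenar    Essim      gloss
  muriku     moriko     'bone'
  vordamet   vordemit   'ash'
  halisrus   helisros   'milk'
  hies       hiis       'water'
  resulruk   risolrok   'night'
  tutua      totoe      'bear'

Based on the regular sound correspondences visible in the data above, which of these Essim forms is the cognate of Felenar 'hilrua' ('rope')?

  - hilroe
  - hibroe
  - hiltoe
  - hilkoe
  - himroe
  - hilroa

hilroe

tutua ~ totoe — Felenar u corresponds to Essim o after a consonant, before a back vowel.
tutua ~ totoe — Felenar a corresponds to Essim e word-finally.
Applying these to Felenar 'hilrua':
  hilrua → hilroa   (u→o after a consonant, before a back vowel)
  hilroa → hilroe   (a→e word-finally)
So the Essim cognate is 'hilroe'.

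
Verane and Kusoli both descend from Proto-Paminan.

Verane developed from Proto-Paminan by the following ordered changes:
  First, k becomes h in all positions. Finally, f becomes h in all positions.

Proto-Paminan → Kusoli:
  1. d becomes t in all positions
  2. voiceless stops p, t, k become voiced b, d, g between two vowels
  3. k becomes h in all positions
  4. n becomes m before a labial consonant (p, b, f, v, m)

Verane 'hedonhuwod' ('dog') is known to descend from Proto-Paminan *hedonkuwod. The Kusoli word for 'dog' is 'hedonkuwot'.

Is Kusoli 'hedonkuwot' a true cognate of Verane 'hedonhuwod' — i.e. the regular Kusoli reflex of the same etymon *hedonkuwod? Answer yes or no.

no

Derive the expected Kusoli reflex of *hedonkuwod:
Kusoli: start from *hedonkuwod.
  rule 1 (unconditioned shift): hedonkuwod → hetonkuwot
  rule 2 (intervocalic voicing): hetonkuwot → hedonkuwot
  rule 3 (unconditioned shift): hedonkuwot → hedonhuwot
  rule 4: no change — hedonhuwot
  ⇒ Kusoli hedonhuwot
The regular Kusoli reflex would be 'hedonhuwot', but the attested form is 'hedonkuwot'. The correspondence is irregular, so they are not cognates (the Kusoli form has a different source).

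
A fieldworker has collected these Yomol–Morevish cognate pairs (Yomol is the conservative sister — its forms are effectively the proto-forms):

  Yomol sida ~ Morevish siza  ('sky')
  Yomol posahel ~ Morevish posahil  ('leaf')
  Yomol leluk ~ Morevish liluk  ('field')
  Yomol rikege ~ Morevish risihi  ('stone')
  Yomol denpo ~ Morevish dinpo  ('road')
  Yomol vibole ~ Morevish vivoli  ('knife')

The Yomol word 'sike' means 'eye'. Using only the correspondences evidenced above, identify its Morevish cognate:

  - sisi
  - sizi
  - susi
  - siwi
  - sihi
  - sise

rikege ~ risihi — Yomol k corresponds to Morevish s between vowels (before a front vowel).
rikege ~ risihi, vibole ~ vivoli — Yomol e corresponds to Morevish i word-finally.
Applying these to Yomol 'sike':
  sike → sise   (k→s between vowels (before a front vowel))
  sise → sisi   (e→i word-finally)
So the Morevish cognate is 'sisi'.

sisi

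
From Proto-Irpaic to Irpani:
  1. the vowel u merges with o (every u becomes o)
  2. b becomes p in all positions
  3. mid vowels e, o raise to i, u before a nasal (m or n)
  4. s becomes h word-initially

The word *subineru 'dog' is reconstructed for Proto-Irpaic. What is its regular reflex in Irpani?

hopinero

Irpani: start from *subineru.
  rule 1 (vowel merger): subineru → sobinero
  rule 2 (unconditioned shift): sobinero → sopinero
  rule 3: no change — sopinero
  rule 4 (debuccalisation): sopinero → hopinero
  ⇒ Irpani hopinero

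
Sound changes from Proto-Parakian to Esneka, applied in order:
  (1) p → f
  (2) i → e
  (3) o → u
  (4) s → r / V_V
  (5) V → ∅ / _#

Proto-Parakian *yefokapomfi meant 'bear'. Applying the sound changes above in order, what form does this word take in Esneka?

Esneka: *yefokapomfi
  yefokapomfi → yefokafomfi   [unconditioned shift]
  yefokafomfi → yefokafomfe   [vowel merger]
  yefokafomfe → yefukafumfe   [vowel merger]
  yefukafumfe (rule 4 does not apply)
  yefukafumfe → yefukafumf   [apocope]
  giving Esneka yefukafumf.

yefukafumf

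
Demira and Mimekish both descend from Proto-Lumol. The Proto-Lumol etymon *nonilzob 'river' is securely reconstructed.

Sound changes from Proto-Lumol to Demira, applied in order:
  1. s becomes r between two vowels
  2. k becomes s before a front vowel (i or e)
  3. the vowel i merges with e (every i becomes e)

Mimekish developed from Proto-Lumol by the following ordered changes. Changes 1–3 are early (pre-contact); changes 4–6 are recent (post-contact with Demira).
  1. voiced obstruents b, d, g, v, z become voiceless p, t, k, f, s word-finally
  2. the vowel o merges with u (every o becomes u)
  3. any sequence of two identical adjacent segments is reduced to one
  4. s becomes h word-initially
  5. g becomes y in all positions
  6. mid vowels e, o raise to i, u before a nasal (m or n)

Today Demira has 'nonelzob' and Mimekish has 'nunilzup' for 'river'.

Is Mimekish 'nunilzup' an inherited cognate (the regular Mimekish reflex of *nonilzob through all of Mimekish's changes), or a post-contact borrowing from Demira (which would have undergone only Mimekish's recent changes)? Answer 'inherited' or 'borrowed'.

If inherited, *nonilzob would pass through all of Mimekish's changes:
Mimekish: *nonilzob > nonilzop > nunilzup  (by final devoicing, vowel merger)
If borrowed from Demira 'nonelzob' after the early changes, it would undergo only the recent ones:
  rule 4 (debuccalisation): no change (nonelzob)
  rule 5 (unconditioned shift): no change (nonelzob)
  rule 6 (pre-nasal raising): nonelzob → nunelzob
  ⇒ as a loan: nunelzob
Mimekish 'nunilzup' matches the inherited outcome exactly, so it is an inherited cognate, not a loan.

inherited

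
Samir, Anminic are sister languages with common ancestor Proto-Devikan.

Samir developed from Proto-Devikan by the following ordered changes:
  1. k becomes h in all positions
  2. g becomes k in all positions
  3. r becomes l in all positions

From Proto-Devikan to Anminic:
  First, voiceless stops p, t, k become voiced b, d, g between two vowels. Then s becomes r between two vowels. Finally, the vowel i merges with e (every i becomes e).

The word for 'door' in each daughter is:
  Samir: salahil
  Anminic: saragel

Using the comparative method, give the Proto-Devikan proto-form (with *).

*sarakil

Position 3: Samir has l, Anminic has r. Taking the neighbouring segments as reconstructed: Samir l could go back to *l or *r; Anminic r could go back to *s or *r — the one source consistent with every daughter is *r.
Position 6: Samir has i, Anminic has e. Samir preserves i here (none of its changes turn any other segment into i), so the proto-segment is *i.
This points to *sarakil. Verify forward in each daughter:
Samir: start from *sarakil.
  rule 1 (unconditioned shift): sarakil → sarahil
  rule 2: no change — sarahil
  rule 3 (unconditioned shift): sarahil → salahil
  ⇒ Samir salahil
Anminic: *sarakil
  sarakil → saragil   [intervocalic voicing]
  saragil (rule 2 does not apply)
  saragil → saragel   [vowel merger]
  giving Anminic saragel.
Only *sarakil yields all of Samir salahil, Anminic saragel.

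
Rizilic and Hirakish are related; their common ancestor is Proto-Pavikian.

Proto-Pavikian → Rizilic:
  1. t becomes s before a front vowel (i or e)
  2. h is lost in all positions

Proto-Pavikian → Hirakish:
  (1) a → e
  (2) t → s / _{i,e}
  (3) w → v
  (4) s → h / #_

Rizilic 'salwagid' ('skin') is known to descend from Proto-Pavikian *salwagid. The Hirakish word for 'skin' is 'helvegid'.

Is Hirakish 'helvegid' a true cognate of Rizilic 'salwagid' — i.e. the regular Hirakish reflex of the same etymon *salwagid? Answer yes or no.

Derive the expected Hirakish reflex of *salwagid:
Hirakish: start from *salwagid.
  rule 1 (vowel merger): salwagid → selwegid
  rule 2: no change — selwegid
  rule 3 (unconditioned shift): selwegid → selvegid
  rule 4 (debuccalisation): selvegid → helvegid
  ⇒ Hirakish helvegid
Hirakish 'helvegid' matches the regular reflex exactly, so the pair is cognate.

yes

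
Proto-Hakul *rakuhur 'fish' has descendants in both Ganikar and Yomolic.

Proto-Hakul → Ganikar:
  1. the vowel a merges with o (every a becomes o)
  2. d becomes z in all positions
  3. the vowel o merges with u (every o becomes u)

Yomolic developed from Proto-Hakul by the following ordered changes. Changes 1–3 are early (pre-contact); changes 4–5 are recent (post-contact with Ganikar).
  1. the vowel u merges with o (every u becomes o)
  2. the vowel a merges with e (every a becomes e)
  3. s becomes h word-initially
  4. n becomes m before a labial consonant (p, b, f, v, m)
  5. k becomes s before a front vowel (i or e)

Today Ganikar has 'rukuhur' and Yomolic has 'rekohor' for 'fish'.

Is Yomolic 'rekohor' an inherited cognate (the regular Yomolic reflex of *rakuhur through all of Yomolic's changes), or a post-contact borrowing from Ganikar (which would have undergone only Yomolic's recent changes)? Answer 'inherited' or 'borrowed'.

inherited

If inherited, *rakuhur would pass through all of Yomolic's changes:
Yomolic: start from *rakuhur.
  rule 1 (vowel merger): rakuhur → rakohor
  rule 2 (vowel merger): rakohor → rekohor
  rule 3: no change — rekohor
  rule 4: no change — rekohor
  rule 5: no change — rekohor
  ⇒ Yomolic rekohor
If borrowed from Ganikar 'rukuhur' after the early changes, it would undergo only the recent ones:
  rule 4 (nasal place assimilation): no change (rukuhur)
  rule 5 (palatalisation): no change (rukuhur)
  ⇒ as a loan: rukuhur
Yomolic 'rekohor' matches the inherited outcome exactly, so it is an inherited cognate, not a loan.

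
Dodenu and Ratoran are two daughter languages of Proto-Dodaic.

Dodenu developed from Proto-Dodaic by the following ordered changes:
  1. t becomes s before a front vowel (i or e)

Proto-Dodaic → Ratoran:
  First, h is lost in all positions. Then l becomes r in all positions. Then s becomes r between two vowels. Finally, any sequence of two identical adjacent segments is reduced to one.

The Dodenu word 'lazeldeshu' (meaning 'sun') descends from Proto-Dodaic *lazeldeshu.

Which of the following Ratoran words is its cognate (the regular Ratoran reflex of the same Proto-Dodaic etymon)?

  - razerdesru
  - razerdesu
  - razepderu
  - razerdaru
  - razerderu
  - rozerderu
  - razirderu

razerderu

Ratoran: *lazeldeshu
  lazeldeshu → lazeldesu   [h-loss]
  lazeldesu → razerdesu   [unconditioned shift]
  razerdesu → razerderu   [rhotacism]
  razerderu (rule 4 does not apply)
  giving Ratoran razerderu.
Only 'razerderu' matches the regular Ratoran development of *lazeldeshu.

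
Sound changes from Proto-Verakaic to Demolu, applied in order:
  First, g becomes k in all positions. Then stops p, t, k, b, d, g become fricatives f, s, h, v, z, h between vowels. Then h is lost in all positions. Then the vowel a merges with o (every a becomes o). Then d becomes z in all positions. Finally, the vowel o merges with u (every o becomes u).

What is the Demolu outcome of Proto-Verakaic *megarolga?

meurulku

Demolu: *megarolga
  megarolga → mekarolka   [unconditioned shift]
  mekarolka → meharolka   [intervocalic lenition]
  meharolka → mearolka   [h-loss]
  mearolka → meorolko   [vowel merger]
  meorolko (rule 5 does not apply)
  meorolko → meurulku   [vowel merger]
  giving Demolu meurulku.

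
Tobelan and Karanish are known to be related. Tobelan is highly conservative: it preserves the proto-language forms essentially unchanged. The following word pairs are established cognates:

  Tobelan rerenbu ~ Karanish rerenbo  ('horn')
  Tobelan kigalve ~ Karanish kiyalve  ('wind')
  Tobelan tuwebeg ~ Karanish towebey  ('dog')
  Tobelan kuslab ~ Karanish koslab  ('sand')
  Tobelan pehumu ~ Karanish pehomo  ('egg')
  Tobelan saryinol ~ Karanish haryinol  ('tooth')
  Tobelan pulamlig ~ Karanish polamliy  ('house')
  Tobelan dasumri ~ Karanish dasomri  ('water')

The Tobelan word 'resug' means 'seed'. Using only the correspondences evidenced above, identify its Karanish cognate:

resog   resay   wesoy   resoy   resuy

tuwebeg ~ towebey, kuslab ~ koslab — Tobelan u corresponds to Karanish o after a consonant, before a consonant other than r, m, n, p, b, f, v.
tuwebeg ~ towebey, pulamlig ~ polamliy — Tobelan g corresponds to Karanish y word-finally.
Applying these to Tobelan 'resug':
  resug → resog   (u→o after a consonant, before a consonant other than r, m, n, p, b, f, v)
  resog → resoy   (g→y word-finally)
So the Karanish cognate is 'resoy'.

resoy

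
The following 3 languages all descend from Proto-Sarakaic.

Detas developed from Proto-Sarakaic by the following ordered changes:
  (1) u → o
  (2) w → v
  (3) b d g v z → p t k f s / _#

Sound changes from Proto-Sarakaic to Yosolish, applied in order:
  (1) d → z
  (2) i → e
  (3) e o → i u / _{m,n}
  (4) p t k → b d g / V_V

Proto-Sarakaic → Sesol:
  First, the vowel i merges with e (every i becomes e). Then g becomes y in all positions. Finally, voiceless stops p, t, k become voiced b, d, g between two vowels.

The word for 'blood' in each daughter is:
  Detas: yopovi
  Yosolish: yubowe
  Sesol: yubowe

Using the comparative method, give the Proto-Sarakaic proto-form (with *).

*yupowi

Position 6: Detas has i, Yosolish has e, Sesol has e. Detas preserves i here (none of its changes turn any other segment into i), so the proto-segment is *i.
Position 5: Detas has v, Yosolish has w, Sesol has w. Yosolish preserves w here (none of its changes turn any other segment into w), so the proto-segment is *w.
Continuing position by position gives *yupowi; check it forward:
Detas: *yupowi
  yupowi → yopowi   [vowel merger]
  yopowi → yopovi   [unconditioned shift]
  yopovi (rule 3 does not apply)
  giving Detas yopovi.
Yosolish: start from *yupowi.
  rule 1: no change — yupowi
  rule 2 (vowel merger): yupowi → yupowe
  rule 3: no change — yupowe
  rule 4 (intervocalic voicing): yupowe → yubowe
  ⇒ Yosolish yubowe
Sesol: start from *yupowi.
  rule 1 (vowel merger): yupowi → yupowe
  rule 2: no change — yupowe
  rule 3 (intervocalic voicing): yupowe → yubowe
  ⇒ Sesol yubowe
*yupowi is the unique common source.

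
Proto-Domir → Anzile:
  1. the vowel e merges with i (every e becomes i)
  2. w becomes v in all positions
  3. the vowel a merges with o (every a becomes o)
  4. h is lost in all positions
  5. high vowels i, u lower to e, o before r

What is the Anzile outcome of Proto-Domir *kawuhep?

Anzile: start from *kawuhep.
  rule 1 (vowel merger): kawuhep → kawuhip
  rule 2 (unconditioned shift): kawuhip → kavuhip
  rule 3 (vowel merger): kavuhip → kovuhip
  rule 4 (h-loss): kovuhip → kovuip
  rule 5: no change — kovuip
  ⇒ Anzile kovuip

kovuip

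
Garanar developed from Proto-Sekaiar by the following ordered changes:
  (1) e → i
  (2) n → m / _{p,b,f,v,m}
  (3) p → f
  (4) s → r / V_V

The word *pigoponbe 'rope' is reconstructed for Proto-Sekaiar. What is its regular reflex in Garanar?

Garanar: *pigoponbe > pigoponbi > pigopombi > figofombi  (by vowel merger, nasal place assimilation, unconditioned shift)

figofombi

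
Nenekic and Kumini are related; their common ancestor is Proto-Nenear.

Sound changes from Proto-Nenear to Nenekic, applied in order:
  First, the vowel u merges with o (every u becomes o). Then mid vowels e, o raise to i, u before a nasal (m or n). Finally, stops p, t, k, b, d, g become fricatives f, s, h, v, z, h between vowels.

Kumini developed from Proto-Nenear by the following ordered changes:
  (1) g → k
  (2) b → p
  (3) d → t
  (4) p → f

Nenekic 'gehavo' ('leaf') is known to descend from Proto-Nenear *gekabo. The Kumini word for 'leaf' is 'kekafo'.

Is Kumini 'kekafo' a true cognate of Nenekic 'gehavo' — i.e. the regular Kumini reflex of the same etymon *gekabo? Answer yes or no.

yes

Derive the expected Kumini reflex of *gekabo:
Kumini: start from *gekabo.
  rule 1 (unconditioned shift): gekabo → kekabo
  rule 2 (unconditioned shift): kekabo → kekapo
  rule 3: no change — kekapo
  rule 4 (unconditioned shift): kekapo → kekafo
  ⇒ Kumini kekafo
Kumini 'kekafo' matches the regular reflex exactly, so the pair is cognate.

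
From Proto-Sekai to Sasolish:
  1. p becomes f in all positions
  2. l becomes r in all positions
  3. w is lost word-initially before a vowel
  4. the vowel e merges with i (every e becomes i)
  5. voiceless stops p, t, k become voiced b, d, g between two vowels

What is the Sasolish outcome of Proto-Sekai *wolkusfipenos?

Sasolish: *wolkusfipenos
  wolkusfipenos → wolkusfifenos   [unconditioned shift]
  wolkusfifenos → workusfifenos   [unconditioned shift]
  workusfifenos → orkusfifenos   [glide loss]
  orkusfifenos → orkusfifinos   [vowel merger]
  orkusfifinos (rule 5 does not apply)
  giving Sasolish orkusfifinos.

orkusfifinos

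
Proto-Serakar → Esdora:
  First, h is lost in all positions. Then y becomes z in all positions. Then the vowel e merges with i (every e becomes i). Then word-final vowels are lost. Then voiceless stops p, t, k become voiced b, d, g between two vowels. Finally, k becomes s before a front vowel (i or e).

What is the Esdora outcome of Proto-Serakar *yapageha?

Esdora: start from *yapageha.
  rule 1 (h-loss): yapageha → yapagea
  rule 2 (unconditioned shift): yapagea → zapagea
  rule 3 (vowel merger): zapagea → zapagia
  rule 4 (apocope): zapagia → zapagi
  rule 5 (intervocalic voicing): zapagi → zabagi
  rule 6: no change — zabagi
  ⇒ Esdora zabagi

zabagi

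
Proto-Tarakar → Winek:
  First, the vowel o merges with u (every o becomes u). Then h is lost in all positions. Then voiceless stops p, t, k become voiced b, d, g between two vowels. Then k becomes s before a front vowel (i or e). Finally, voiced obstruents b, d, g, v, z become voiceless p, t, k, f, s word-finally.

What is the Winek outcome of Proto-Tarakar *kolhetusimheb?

Winek: start from *kolhetusimheb.
  rule 1 (vowel merger): kolhetusimheb → kulhetusimheb
  rule 2 (h-loss): kulhetusimheb → kuletusimeb
  rule 3 (intervocalic voicing): kuletusimeb → kuledusimeb
  rule 4: no change — kuledusimeb
  rule 5 (final devoicing): kuledusimeb → kuledusimep
  ⇒ Winek kuledusimep

kuledusimep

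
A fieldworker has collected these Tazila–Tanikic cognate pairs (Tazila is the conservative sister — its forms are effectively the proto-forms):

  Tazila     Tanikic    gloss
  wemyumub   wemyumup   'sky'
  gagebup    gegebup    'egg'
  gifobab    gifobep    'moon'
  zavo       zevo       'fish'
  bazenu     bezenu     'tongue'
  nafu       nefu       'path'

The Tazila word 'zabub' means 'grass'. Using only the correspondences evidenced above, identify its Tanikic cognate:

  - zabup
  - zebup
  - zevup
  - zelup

gifobab ~ gifobep — Tazila a corresponds to Tanikic e after a consonant, before a labial obstruent.
wemyumub ~ wemyumup, gifobab ~ gifobep — Tazila b corresponds to Tanikic p word-finally.
Applying these to Tazila 'zabub':
  zabub → zebub   (a→e after a consonant, before a labial obstruent)
  zebub → zebup   (b→p word-finally)
So the Tanikic cognate is 'zebup'.

zebup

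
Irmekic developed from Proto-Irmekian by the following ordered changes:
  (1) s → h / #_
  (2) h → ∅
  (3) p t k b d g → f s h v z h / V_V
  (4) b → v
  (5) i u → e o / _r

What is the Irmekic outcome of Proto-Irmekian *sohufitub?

Irmekic: *sohufitub > hohufitub > oufitub > oufisub > oufisuv  (by debuccalisation, h-loss, intervocalic lenition, unconditioned shift)

oufisuv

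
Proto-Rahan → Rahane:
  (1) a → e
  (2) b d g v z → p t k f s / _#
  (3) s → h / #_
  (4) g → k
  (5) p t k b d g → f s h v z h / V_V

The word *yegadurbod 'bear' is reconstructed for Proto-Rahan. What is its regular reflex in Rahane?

Rahane: *yegadurbod > yegedurbod > yegedurbot > yekedurbot > yehezurbot  (by vowel merger, final devoicing, unconditioned shift, intervocalic lenition)

yehezurbot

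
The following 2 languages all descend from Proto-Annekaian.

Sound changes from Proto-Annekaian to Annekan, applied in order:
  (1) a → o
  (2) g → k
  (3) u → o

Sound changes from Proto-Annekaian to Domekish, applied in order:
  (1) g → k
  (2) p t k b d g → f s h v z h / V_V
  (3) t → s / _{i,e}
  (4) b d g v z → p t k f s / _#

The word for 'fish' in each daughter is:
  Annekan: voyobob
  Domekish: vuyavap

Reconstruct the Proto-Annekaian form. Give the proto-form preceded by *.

Position 4: Annekan has o, Domekish has a. Domekish preserves a here (none of its changes turn any other segment into a), so the proto-segment is *a.
Position 7: Annekan has b, Domekish has p. Annekan preserves b here (none of its changes turn any other segment into b), so the proto-segment is *b.
Verify the candidate proto-form against each daughter:
Annekan: *vuyabab
  vuyabab → vuyobob   [vowel merger]
  vuyobob (rule 2 does not apply)
  vuyobob → voyobob   [vowel merger]
  giving Annekan voyobob.
Domekish: start from *vuyabab.
  rule 1: no change — vuyabab
  rule 2 (intervocalic lenition): vuyabab → vuyavab
  rule 3: no change — vuyavab
  rule 4 (final devoicing): vuyavab → vuyavap
  ⇒ Domekish vuyavap
*vuyabab is the unique common source.

*vuyabab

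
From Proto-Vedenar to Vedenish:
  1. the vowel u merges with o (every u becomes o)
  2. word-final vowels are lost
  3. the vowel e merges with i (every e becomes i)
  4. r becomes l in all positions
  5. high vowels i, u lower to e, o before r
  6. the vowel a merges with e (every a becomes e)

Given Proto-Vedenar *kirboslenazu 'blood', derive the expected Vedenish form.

Vedenish: start from *kirboslenazu.
  rule 1 (vowel merger): kirboslenazu → kirboslenazo
  rule 2 (apocope): kirboslenazo → kirboslenaz
  rule 3 (vowel merger): kirboslenaz → kirboslinaz
  rule 4 (unconditioned shift): kirboslinaz → kilboslinaz
  rule 5: no change — kilboslinaz
  rule 6 (vowel merger): kilboslinaz → kilboslinez
  ⇒ Vedenish kilboslinez

kilboslinez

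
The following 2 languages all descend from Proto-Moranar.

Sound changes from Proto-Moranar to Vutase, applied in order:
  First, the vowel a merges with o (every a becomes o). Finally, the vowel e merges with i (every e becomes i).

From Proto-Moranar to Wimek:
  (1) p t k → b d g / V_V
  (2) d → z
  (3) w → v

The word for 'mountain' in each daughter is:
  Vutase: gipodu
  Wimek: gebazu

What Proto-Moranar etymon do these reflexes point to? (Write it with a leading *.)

Position 3: Vutase has p, Wimek has b. Vutase preserves p here (none of its changes turn any other segment into p), so the proto-segment is *p.
Position 4: Vutase has o, Wimek has a. Wimek preserves a here (none of its changes turn any other segment into a), so the proto-segment is *a.
This points to *gepadu. Verify forward in each daughter:
Vutase: *gepadu > gepodu > gipodu  (by vowel merger, vowel merger)
Wimek: *gepadu
  gepadu → gebadu   [intervocalic voicing]
  gebadu → gebazu   [unconditioned shift]
  gebazu (rule 3 does not apply)
  giving Wimek gebazu.
No other proto-form is consistent with every reflex, so the reconstruction is *gepadu.

*gepadu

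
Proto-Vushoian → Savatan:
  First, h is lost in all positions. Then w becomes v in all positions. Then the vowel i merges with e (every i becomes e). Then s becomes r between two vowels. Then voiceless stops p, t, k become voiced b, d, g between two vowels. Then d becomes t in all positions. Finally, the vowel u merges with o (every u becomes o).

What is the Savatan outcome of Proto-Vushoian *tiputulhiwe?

Savatan: start from *tiputulhiwe.
  rule 1 (h-loss): tiputulhiwe → tiputuliwe
  rule 2 (unconditioned shift): tiputuliwe → tiputulive
  rule 3 (vowel merger): tiputulive → teputuleve
  rule 4: no change — teputuleve
  rule 5 (intervocalic voicing): teputuleve → tebuduleve
  rule 6 (unconditioned shift): tebuduleve → tebutuleve
  rule 7 (vowel merger): tebutuleve → tebotoleve
  ⇒ Savatan tebotoleve

tebotoleve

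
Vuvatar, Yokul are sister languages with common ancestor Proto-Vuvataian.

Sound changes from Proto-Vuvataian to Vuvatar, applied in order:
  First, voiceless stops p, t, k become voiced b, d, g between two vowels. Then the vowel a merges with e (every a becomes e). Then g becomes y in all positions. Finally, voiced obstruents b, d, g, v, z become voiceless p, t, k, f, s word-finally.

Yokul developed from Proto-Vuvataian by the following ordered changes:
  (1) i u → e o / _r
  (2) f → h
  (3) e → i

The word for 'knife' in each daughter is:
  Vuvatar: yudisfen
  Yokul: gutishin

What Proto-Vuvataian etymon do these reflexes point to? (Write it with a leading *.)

Position 7: Vuvatar has e, Yokul has i. Taking the neighbouring segments as reconstructed: Vuvatar e could go back to *a or *e; Yokul i could go back to *e or *i — the one source consistent with every daughter is *e.
Position 1: Vuvatar has y, Yokul has g. Yokul preserves g here (none of its changes turn any other segment into g), so the proto-segment is *g.
Position 6: Vuvatar has f, Yokul has h. Taking the neighbouring segments as reconstructed: Vuvatar f can only go back to *f; Yokul h could go back to *f or *h — the one source consistent with every daughter is *f.
This points to *gutisfen. Verify forward in each daughter:
Vuvatar: start from *gutisfen.
  rule 1 (intervocalic voicing): gutisfen → gudisfen
  rule 2: no change — gudisfen
  rule 3 (unconditioned shift): gudisfen → yudisfen
  rule 4: no change — yudisfen
  ⇒ Vuvatar yudisfen
Yokul: start from *gutisfen.
  rule 1: no change — gutisfen
  rule 2 (unconditioned shift): gutisfen → gutishen
  rule 3 (vowel merger): gutishen → gutishin
  ⇒ Yokul gutishin
*gutisfen is the unique common source.

*gutisfen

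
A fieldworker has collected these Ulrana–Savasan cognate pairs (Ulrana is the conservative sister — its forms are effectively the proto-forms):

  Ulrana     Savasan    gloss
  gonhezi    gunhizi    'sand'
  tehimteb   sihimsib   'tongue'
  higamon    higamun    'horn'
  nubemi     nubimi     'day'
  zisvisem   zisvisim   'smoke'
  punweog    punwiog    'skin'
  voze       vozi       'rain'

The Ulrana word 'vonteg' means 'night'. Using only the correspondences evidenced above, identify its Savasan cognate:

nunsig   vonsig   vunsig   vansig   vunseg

vunsig

gonhezi ~ gunhizi, higamon ~ higamun — Ulrana o corresponds to Savasan u after a consonant, before a nasal.
tehimteb ~ sihimsib — Ulrana t corresponds to Savasan s after a consonant, before a front vowel.
gonhezi ~ gunhizi, tehimteb ~ sihimsib — Ulrana e corresponds to Savasan i after a consonant, before a consonant other than r, m, n, p, b, f, v.
Applying these to Ulrana 'vonteg':
  vonteg → vunteg   (o→u after a consonant, before a nasal)
  vunteg → vunseg   (t→s after a consonant, before a front vowel)
  vunseg → vunsig   (e→i after a consonant, before a consonant other than r, m, n, p, b, f, v)
So the Savasan cognate is 'vunsig'.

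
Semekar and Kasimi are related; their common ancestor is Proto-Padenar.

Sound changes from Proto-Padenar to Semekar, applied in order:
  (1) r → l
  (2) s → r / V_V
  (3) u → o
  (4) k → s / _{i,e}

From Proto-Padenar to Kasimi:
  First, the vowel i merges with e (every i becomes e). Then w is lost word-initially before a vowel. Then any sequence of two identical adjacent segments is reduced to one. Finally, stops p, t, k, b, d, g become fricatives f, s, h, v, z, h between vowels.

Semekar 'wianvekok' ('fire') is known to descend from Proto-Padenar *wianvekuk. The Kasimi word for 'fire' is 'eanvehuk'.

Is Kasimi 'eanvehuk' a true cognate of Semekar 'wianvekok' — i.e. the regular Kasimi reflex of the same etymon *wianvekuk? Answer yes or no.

Derive the expected Kasimi reflex of *wianvekuk:
Kasimi: start from *wianvekuk.
  rule 1 (vowel merger): wianvekuk → weanvekuk
  rule 2 (glide loss): weanvekuk → eanvekuk
  rule 3: no change — eanvekuk
  rule 4 (intervocalic lenition): eanvekuk → eanvehuk
  ⇒ Kasimi eanvehuk
Kasimi 'eanvehuk' matches the regular reflex exactly, so the pair is cognate.

yes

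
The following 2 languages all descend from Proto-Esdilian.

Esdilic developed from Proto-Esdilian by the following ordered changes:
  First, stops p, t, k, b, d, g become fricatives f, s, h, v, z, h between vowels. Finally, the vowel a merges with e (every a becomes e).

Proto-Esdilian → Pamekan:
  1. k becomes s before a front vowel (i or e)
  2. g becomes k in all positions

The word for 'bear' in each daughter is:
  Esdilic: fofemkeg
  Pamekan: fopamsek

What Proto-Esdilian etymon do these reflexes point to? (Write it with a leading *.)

Position 6: Esdilic has k, Pamekan has s. Esdilic preserves k here (none of its changes turn any other segment into k), so the proto-segment is *k.
Position 3: Esdilic has f, Pamekan has p. Pamekan preserves p here (none of its changes turn any other segment into p), so the proto-segment is *p.
Position 8: Esdilic has g, Pamekan has k. Esdilic preserves g here (none of its changes turn any other segment into g), so the proto-segment is *g.
Continuing position by position gives *fopamkeg; check it forward:
Esdilic: *fopamkeg
  fopamkeg → fofamkeg   [intervocalic lenition]
  fofamkeg → fofemkeg   [vowel merger]
  giving Esdilic fofemkeg.
Pamekan: start from *fopamkeg.
  rule 1 (palatalisation): fopamkeg → fopamseg
  rule 2 (unconditioned shift): fopamseg → fopamsek
  ⇒ Pamekan fopamsek
*fopamkeg is the unique common source.

*fopamkeg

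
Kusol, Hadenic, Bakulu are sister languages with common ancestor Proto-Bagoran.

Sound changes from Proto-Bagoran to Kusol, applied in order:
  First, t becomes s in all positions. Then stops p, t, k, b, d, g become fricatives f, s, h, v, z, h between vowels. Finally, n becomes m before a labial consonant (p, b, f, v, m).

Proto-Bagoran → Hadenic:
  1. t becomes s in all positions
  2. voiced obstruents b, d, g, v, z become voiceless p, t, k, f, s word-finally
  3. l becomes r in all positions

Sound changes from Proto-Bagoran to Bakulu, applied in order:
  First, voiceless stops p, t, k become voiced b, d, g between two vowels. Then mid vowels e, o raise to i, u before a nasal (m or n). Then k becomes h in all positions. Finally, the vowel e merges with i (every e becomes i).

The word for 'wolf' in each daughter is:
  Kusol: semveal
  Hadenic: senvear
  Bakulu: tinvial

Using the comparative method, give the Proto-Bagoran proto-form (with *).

Position 7: Kusol has l, Hadenic has r, Bakulu has l. Kusol preserves l here (none of its changes turn any other segment into l), so the proto-segment is *l.
Position 1: Kusol has s, Hadenic has s, Bakulu has t. Bakulu preserves t here (none of its changes turn any other segment into t), so the proto-segment is *t.
Position 5: Kusol has e, Hadenic has e, Bakulu has i. Kusol preserves e here (none of its changes turn any other segment into e), so the proto-segment is *e.
This points to *tenveal. Verify forward in each daughter:
Kusol: *tenveal > senveal > semveal  (by unconditioned shift, nasal place assimilation)
Hadenic: *tenveal > senveal > senvear  (by unconditioned shift, unconditioned shift)
Bakulu: *tenveal
  tenveal (rule 1 does not apply)
  tenveal → tinveal   [pre-nasal raising]
  tinveal (rule 3 does not apply)
  tinveal → tinvial   [vowel merger]
  giving Bakulu tinvial.
No other proto-form is consistent with every reflex, so the reconstruction is *tenveal.

*tenveal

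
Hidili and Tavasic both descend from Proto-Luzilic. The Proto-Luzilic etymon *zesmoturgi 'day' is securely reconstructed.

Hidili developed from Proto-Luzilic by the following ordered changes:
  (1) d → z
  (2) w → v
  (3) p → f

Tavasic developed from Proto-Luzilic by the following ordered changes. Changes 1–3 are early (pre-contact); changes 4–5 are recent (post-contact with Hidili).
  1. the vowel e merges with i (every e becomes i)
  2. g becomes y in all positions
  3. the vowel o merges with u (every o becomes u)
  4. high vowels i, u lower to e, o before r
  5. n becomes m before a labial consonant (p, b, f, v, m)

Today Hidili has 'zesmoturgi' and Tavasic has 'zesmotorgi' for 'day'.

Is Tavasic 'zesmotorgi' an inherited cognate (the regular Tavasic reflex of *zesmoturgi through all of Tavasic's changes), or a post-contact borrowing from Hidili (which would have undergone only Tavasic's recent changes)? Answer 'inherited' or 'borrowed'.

borrowed

If inherited, *zesmoturgi would pass through all of Tavasic's changes:
Tavasic: start from *zesmoturgi.
  rule 1 (vowel merger): zesmoturgi → zismoturgi
  rule 2 (unconditioned shift): zismoturgi → zismoturyi
  rule 3 (vowel merger): zismoturyi → zismuturyi
  rule 4 (pre-rhotic lowering): zismuturyi → zismutoryi
  rule 5: no change — zismutoryi
  ⇒ Tavasic zismutoryi
If borrowed from Hidili 'zesmoturgi' after the early changes, it would undergo only the recent ones:
  rule 4 (pre-rhotic lowering): zesmoturgi → zesmotorgi
  rule 5 (nasal place assimilation): no change (zesmotorgi)
  ⇒ as a loan: zesmotorgi
Tavasic 'zesmotorgi' matches the loan outcome 'zesmotorgi', not the inherited 'zismutoryi' — it skipped the early Tavasic changes, so it was borrowed from Hidili.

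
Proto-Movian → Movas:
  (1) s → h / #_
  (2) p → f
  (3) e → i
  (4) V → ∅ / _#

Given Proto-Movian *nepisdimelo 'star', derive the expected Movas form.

nifisdimil

Movas: *nepisdimelo
  nepisdimelo (rule 1 does not apply)
  nepisdimelo → nefisdimelo   [unconditioned shift]
  nefisdimelo → nifisdimilo   [vowel merger]
  nifisdimilo → nifisdimil   [apocope]
  giving Movas nifisdimil.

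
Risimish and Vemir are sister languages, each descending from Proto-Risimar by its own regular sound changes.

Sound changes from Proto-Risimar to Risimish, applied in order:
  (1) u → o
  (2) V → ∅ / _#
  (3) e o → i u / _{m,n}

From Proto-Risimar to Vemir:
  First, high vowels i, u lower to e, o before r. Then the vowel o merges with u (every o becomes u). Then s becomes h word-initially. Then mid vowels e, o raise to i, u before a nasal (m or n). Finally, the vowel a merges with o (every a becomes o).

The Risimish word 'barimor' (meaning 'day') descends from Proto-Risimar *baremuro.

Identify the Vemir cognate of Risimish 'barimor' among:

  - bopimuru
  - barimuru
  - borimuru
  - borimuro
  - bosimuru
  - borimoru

Vemir: *baremuro > baremoro > baremuru > barimuru > borimuru  (by pre-rhotic lowering, vowel merger, pre-nasal raising, vowel merger)
Among the options, 'borimuru' alone shows every Vemir change applied in order.

borimuru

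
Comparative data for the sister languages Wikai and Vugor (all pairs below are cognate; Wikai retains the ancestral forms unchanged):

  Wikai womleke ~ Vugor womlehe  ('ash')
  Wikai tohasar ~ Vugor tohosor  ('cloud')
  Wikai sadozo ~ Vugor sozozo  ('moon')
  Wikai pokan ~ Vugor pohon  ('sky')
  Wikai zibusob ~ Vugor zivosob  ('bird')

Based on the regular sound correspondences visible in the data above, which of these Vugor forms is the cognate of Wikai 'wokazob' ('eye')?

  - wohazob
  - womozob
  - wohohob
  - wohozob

wohozob

pokan ~ pohon — Wikai k corresponds to Vugor h between vowels (before a back vowel).
tohasar ~ tohosor, sadozo ~ sozozo — Wikai a corresponds to Vugor o after a consonant, before a consonant other than r, m, n, p, b, f, v.
Applying these to Wikai 'wokazob':
  wokazob → wohazob   (k→h between vowels (before a back vowel))
  wohazob → wohozob   (a→o after a consonant, before a consonant other than r, m, n, p, b, f, v)
So the Vugor cognate is 'wohozob'.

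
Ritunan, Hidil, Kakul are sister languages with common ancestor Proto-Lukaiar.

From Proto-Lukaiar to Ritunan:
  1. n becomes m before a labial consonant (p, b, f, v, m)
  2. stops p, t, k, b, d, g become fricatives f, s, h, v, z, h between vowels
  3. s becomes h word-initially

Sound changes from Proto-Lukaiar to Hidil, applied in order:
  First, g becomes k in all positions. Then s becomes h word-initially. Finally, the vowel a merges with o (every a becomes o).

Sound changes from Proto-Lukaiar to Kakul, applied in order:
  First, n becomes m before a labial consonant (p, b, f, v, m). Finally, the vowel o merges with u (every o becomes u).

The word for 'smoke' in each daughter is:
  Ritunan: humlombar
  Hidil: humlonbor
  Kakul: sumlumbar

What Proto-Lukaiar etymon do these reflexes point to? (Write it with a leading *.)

Position 6: Ritunan has m, Hidil has n, Kakul has m. Hidil preserves n here (none of its changes turn any other segment into n), so the proto-segment is *n.
Position 8: Ritunan has a, Hidil has o, Kakul has a. Ritunan preserves a here (none of its changes turn any other segment into a), so the proto-segment is *a.
Continuing position by position gives *sumlonbar; check it forward:
Ritunan: *sumlonbar > sumlombar > humlombar  (by nasal place assimilation, debuccalisation)
Hidil: start from *sumlonbar.
  rule 1: no change — sumlonbar
  rule 2 (debuccalisation): sumlonbar → humlonbar
  rule 3 (vowel merger): humlonbar → humlonbor
  ⇒ Hidil humlonbor
Kakul: start from *sumlonbar.
  rule 1 (nasal place assimilation): sumlonbar → sumlombar
  rule 2 (vowel merger): sumlombar → sumlumbar
  ⇒ Kakul sumlumbar
Only *sumlonbar yields all of Ritunan humlombar, Hidil humlonbor, Kakul sumlumbar.

*sumlonbar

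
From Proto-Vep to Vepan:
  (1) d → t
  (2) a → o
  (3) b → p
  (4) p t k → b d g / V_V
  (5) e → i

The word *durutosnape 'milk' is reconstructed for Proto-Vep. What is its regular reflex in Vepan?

Vepan: *durutosnape > turutosnape > turutosnope > turudosnobe > turudosnobi  (by unconditioned shift, vowel merger, intervocalic voicing, vowel merger)

turudosnobi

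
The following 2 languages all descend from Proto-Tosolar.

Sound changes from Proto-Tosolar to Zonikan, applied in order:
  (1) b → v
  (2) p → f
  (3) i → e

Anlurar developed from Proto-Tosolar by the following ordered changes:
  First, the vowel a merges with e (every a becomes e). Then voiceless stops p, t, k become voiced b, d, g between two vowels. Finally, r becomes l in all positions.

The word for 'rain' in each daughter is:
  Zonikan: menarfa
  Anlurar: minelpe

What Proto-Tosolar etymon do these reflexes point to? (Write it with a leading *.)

Position 4: Zonikan has a, Anlurar has e. Zonikan preserves a here (none of its changes turn any other segment into a), so the proto-segment is *a.
Position 2: Zonikan has e, Anlurar has i. Anlurar preserves i here (none of its changes turn any other segment into i), so the proto-segment is *i.
Verify the candidate proto-form against each daughter:
Zonikan: *minarpa
  minarpa (rule 1 does not apply)
  minarpa → minarfa   [unconditioned shift]
  minarfa → menarfa   [vowel merger]
  giving Zonikan menarfa.
Anlurar: *minarpa > minerpe > minelpe  (by vowel merger, unconditioned shift)
*minarpa is the unique common source.

*minarpa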